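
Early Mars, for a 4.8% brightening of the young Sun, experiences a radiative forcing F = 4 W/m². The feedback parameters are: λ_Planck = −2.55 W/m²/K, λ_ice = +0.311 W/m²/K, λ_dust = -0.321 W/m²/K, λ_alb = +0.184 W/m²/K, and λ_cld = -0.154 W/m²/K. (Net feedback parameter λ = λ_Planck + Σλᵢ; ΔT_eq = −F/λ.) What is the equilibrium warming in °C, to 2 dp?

Net feedback parameter λ = (−2.55) + (+0.311) + (-0.321) + (+0.184) + (-0.154) = -2.53 W/m²/K.
ΔT = −F/λ = −4/(-2.53) = 1.58 °C.

1.58 °C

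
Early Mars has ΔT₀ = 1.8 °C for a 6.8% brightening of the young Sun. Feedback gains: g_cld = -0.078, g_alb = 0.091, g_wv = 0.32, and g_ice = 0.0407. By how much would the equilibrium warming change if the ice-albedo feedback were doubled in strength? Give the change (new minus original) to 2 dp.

0.20 °C

Original: g = 0.3737, ΔT = 1.8/(1−0.3737) = 2.8740 °C.
With doubled ice-albedo: g' = 0.4144, ΔT' = 1.8/(1−0.4144) = 3.0738 °C.
Change = 3.0738 − 2.8740 = 0.20 °C.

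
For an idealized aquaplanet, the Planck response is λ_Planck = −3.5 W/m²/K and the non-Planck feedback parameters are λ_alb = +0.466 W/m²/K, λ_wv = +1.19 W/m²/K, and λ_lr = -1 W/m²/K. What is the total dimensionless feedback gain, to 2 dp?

Convert to gains: g_alb = 0.466/3.5 = 0.1331; g_wv = 1.19/3.5 = 0.34; g_lr = -1/3.5 = -0.2857.
Total gain g = 0.1874.

0.19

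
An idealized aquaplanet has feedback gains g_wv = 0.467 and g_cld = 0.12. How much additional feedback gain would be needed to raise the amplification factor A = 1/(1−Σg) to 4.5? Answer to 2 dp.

Current total gain = 0.587.
Target gain for A = 4.5: g* = 1 − 1/4.5 = 0.7778.
Additional gain needed = 0.7778 − 0.587 = 0.19.

0.19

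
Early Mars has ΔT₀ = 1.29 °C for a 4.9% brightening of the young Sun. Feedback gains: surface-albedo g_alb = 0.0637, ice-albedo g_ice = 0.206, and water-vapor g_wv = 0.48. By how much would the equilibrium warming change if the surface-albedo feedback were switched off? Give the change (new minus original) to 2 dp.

-1.05 °C

Original: g = 0.7497, ΔT = 1.29/(1−0.7497) = 5.1538 °C.
Without surface-albedo: g' = 0.686, ΔT' = 1.29/(1−0.686) = 4.1083 °C.
Change = 4.1083 − 5.1538 = -1.05 °C.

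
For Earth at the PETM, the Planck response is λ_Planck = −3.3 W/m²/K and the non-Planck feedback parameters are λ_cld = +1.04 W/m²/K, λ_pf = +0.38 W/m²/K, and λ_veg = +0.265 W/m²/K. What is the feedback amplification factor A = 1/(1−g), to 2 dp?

2.04

Convert to gains: g_cld = 1.04/3.3 = 0.3152; g_pf = 0.38/3.3 = 0.1152; g_veg = 0.265/3.3 = 0.0803.
Total gain g = 0.5107.
A = 1/(1 − 0.5107) = 2.04.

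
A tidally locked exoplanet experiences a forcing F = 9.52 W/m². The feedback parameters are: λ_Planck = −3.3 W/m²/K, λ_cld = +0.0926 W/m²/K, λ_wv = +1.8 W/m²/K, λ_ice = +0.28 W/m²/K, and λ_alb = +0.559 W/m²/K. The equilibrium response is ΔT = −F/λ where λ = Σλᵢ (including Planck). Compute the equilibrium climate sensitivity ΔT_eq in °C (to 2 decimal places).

16.75 °C

Net feedback parameter λ = (−3.3) + (+0.0926) + (+1.8) + (+0.28) + (+0.559) = -0.5684 W/m²/K.
ΔT = −F/λ = −9.52/(-0.5684) = 16.75 °C.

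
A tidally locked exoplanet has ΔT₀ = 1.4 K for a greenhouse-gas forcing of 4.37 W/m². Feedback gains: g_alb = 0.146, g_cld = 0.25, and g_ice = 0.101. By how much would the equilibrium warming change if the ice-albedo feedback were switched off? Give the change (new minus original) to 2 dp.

Original: g = 0.497, ΔT = 1.4/(1−0.497) = 2.7833 K.
Without ice-albedo: g' = 0.396, ΔT' = 1.4/(1−0.396) = 2.3179 K.
Change = 2.3179 − 2.7833 = -0.47 K.

-0.47 K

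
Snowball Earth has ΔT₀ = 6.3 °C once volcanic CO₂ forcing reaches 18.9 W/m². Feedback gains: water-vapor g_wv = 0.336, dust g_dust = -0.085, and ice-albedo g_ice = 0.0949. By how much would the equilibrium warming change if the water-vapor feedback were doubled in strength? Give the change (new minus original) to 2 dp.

10.17 °C

Original: g = 0.3459, ΔT = 6.3/(1−0.3459) = 9.6316 °C.
With doubled water-vapor: g' = 0.6819, ΔT' = 6.3/(1−0.6819) = 19.8051 °C.
Change = 19.8051 − 9.6316 = 10.17 °C.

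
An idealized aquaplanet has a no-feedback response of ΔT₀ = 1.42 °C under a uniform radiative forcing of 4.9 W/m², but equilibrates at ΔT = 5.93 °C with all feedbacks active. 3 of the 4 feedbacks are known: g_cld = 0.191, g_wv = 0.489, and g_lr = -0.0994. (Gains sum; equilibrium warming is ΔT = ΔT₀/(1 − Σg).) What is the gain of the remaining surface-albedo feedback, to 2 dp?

0.18

Amplification A = ΔT/ΔT₀ = 5.93/1.42 = 4.176.
Total gain g = 1 − 1/A = 1 − 1/4.176 = 0.7605.
Known gains sum to 0.191 + 0.489 − 0.0994 = 0.5806.
g_alb = 0.7605 − 0.5806 = 0.18.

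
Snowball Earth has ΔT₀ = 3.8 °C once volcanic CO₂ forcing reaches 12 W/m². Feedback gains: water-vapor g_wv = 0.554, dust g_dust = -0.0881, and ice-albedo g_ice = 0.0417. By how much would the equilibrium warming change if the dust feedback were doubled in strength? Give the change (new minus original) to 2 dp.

Original: g = 0.5076, ΔT = 3.8/(1−0.5076) = 7.7173 °C.
With doubled dust: g' = 0.4195, ΔT' = 3.8/(1−0.4195) = 6.5461 °C.
Change = 6.5461 − 7.7173 = -1.17 °C.

-1.17 °C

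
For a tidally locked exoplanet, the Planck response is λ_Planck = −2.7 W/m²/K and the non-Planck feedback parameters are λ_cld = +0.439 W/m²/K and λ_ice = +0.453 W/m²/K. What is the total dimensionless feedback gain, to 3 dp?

0.330

Convert to gains: g_cld = 0.439/2.7 = 0.1626; g_ice = 0.453/2.7 = 0.1678.
Total gain g = 0.3304.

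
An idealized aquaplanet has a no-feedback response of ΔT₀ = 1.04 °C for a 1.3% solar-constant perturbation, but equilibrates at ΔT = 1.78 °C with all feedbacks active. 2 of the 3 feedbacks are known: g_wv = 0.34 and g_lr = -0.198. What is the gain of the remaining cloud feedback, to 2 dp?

0.27

Amplification A = ΔT/ΔT₀ = 1.78/1.04 = 1.712.
Total gain g = 1 − 1/A = 1 − 1/1.712 = 0.4159.
Known gains sum to 0.34 − 0.198 = 0.142.
g_cld = 0.4159 − 0.142 = 0.27.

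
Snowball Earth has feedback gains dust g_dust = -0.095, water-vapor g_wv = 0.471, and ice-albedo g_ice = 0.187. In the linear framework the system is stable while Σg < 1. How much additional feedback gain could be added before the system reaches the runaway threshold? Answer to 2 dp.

0.44

Current total gain = -0.095 + 0.471 + 0.187 = 0.563.
Margin to runaway = 1 − 0.563 = 0.44.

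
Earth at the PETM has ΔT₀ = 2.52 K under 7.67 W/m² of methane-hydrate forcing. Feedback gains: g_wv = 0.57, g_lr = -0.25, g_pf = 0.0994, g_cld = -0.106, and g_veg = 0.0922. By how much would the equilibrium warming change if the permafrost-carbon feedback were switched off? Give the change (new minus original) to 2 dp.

-0.61 K

Original: g = 0.4056, ΔT = 2.52/(1−0.4056) = 4.2396 K.
Without permafrost-carbon: g' = 0.3062, ΔT' = 2.52/(1−0.3062) = 3.6322 K.
Change = 3.6322 − 4.2396 = -0.61 K.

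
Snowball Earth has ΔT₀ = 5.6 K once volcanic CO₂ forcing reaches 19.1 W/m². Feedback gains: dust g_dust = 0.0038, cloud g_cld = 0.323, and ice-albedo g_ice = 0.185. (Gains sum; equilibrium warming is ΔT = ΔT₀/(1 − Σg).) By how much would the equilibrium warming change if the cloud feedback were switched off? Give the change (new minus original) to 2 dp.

Original: g = 0.5118, ΔT = 5.6/(1−0.5118) = 11.4707 K.
Without cloud: g' = 0.1888, ΔT' = 5.6/(1−0.1888) = 6.9034 K.
Change = 6.9034 − 11.4707 = -4.57 K.

-4.57 K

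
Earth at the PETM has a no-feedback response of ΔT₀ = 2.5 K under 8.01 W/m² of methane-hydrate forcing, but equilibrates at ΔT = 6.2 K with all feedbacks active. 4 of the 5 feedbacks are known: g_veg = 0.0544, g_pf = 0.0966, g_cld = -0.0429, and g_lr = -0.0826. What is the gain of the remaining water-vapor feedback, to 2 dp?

0.57

Amplification A = ΔT/ΔT₀ = 6.2/2.5 = 2.48.
Total gain g = 1 − 1/A = 1 − 1/2.48 = 0.5968.
Known gains sum to 0.0544 + 0.0966 − 0.0429 − 0.0826 = 0.0255.
g_wv = 0.5968 − 0.0255 = 0.57.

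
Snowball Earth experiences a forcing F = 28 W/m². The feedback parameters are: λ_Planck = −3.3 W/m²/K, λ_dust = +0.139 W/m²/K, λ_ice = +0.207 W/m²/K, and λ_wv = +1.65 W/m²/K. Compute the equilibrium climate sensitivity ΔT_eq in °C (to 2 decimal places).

21.47 °C

Net feedback parameter λ = (−3.3) + (+0.139) + (+0.207) + (+1.65) = -1.304 W/m²/K.
ΔT = −F/λ = −28/(-1.304) = 21.47 °C.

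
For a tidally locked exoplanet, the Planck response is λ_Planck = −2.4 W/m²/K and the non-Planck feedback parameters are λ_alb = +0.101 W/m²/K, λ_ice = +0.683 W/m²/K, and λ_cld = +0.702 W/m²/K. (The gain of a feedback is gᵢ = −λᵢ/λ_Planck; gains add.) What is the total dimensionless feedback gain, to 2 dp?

0.62

Convert to gains: g_alb = 0.101/2.4 = 0.04208; g_ice = 0.683/2.4 = 0.2846; g_cld = 0.702/2.4 = 0.2925.
Total gain g = 0.61918.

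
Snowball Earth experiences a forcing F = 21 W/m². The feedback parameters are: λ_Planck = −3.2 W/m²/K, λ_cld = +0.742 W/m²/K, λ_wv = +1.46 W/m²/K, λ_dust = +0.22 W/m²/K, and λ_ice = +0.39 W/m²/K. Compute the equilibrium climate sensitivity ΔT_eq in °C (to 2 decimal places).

54.12 °C

Net feedback parameter λ = (−3.2) + (+0.742) + (+1.46) + (+0.22) + (+0.39) = -0.388 W/m²/K.
ΔT = −F/λ = −21/(-0.388) = 54.12 °C.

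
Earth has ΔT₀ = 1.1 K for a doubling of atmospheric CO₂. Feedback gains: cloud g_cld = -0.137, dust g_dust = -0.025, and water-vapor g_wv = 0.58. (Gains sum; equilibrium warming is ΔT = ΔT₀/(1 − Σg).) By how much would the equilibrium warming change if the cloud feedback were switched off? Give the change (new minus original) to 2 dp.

Original: g = 0.418, ΔT = 1.1/(1−0.418) = 1.8900 K.
Without cloud: g' = 0.555, ΔT' = 1.1/(1−0.555) = 2.4719 K.
Change = 2.4719 − 1.8900 = 0.58 K.

0.58 K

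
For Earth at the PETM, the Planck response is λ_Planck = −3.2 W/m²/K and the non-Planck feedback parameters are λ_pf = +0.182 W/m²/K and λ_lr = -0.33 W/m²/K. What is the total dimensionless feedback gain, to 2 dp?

-0.05

Convert to gains: g_pf = 0.182/3.2 = 0.05687; g_lr = -0.33/3.2 = -0.1031.
Total gain g = -0.04623.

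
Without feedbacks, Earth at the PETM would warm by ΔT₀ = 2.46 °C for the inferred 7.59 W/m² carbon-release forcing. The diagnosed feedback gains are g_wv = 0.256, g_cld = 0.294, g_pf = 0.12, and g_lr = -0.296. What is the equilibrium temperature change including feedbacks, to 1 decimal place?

3.9 °C

Total gain g = 0.256 + 0.294 + 0.12 − 0.296 = 0.374.
Amplification A = 1/(1 − 0.374) = 1.597.
ΔT = 2.46 × 1.597 = 3.9 °C.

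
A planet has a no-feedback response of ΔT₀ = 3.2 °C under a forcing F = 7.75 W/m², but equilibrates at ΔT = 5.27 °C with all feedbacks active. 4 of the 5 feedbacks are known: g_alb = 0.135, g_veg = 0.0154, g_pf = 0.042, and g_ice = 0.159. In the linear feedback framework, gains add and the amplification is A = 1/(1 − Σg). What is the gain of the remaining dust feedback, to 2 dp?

Amplification A = ΔT/ΔT₀ = 5.27/3.2 = 1.647.
Total gain g = 1 − 1/A = 1 − 1/1.647 = 0.3928.
Known gains sum to 0.135 + 0.0154 + 0.042 + 0.159 = 0.3514.
g_dust = 0.3928 − 0.3514 = 0.04.

0.04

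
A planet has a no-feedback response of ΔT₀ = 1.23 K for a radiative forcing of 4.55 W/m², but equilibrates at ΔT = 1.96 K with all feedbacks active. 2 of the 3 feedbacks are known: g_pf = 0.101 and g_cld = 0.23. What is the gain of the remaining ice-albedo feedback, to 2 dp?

Amplification A = ΔT/ΔT₀ = 1.96/1.23 = 1.593.
Total gain g = 1 − 1/A = 1 − 1/1.593 = 0.3723.
Known gains sum to 0.101 + 0.23 = 0.331.
g_ice = 0.3723 − 0.331 = 0.04.

0.04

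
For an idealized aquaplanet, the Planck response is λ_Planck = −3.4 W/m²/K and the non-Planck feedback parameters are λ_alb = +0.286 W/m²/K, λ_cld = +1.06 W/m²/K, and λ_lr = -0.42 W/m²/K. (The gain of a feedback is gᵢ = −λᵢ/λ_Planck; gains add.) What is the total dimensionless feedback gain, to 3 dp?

Convert to gains: g_alb = 0.286/3.4 = 0.08412; g_cld = 1.06/3.4 = 0.3118; g_lr = -0.42/3.4 = -0.1235.
Total gain g = 0.27242.

0.272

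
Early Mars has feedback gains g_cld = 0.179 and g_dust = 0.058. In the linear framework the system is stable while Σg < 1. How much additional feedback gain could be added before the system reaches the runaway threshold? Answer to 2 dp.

Current total gain = 0.179 + 0.058 = 0.237.
Margin to runaway = 1 − 0.237 = 0.76.

0.76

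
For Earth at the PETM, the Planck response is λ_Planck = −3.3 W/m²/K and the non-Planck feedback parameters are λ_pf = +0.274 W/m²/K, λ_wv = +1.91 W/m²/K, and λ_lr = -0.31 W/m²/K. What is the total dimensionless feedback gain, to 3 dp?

Convert to gains: g_pf = 0.274/3.3 = 0.08303; g_wv = 1.91/3.3 = 0.5788; g_lr = -0.31/3.3 = -0.09394.
Total gain g = 0.56789.

0.568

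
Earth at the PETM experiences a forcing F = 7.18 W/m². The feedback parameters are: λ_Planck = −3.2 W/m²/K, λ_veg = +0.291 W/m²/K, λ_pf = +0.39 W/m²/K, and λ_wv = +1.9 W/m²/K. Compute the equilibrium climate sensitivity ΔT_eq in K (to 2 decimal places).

11.60 K

Net feedback parameter λ = (−3.2) + (+0.291) + (+0.39) + (+1.9) = -0.619 W/m²/K.
ΔT = −F/λ = −7.18/(-0.619) = 11.60 K.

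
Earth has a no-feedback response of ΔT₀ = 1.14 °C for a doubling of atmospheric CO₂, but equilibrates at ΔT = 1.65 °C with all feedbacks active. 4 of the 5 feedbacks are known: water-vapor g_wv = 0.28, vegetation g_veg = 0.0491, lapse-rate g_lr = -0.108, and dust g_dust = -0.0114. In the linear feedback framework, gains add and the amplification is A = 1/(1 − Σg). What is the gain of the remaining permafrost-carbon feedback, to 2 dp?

0.10

Amplification A = ΔT/ΔT₀ = 1.65/1.14 = 1.447.
Total gain g = 1 − 1/A = 1 − 1/1.447 = 0.3089.
Known gains sum to 0.28 + 0.0491 − 0.108 − 0.0114 = 0.2097.
g_pf = 0.3089 − 0.2097 = 0.10.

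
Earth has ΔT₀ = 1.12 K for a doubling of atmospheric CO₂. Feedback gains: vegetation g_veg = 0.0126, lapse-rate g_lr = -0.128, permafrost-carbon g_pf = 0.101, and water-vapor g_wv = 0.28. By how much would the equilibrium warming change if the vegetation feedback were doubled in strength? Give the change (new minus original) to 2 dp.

0.03 K

Original: g = 0.2656, ΔT = 1.12/(1−0.2656) = 1.5251 K.
With doubled vegetation: g' = 0.2782, ΔT' = 1.12/(1−0.2782) = 1.5517 K.
Change = 1.5517 − 1.5251 = 0.03 K.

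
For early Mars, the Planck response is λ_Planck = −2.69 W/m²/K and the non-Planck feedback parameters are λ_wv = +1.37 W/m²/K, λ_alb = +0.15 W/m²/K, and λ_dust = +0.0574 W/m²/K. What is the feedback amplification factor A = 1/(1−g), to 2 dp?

Convert to gains: g_wv = 1.37/2.69 = 0.5093; g_alb = 0.15/2.69 = 0.05576; g_dust = 0.0574/2.69 = 0.02134.
Total gain g = 0.5864.
A = 1/(1 − 0.5864) = 2.42.

2.42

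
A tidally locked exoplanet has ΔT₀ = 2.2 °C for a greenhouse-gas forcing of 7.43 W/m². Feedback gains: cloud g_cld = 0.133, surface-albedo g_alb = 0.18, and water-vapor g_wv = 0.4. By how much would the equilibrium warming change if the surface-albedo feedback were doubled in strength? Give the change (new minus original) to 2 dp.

12.90 °C

Original: g = 0.713, ΔT = 2.2/(1−0.713) = 7.6655 °C.
With doubled surface-albedo: g' = 0.893, ΔT' = 2.2/(1−0.893) = 20.5607 °C.
Change = 20.5607 − 7.6655 = 12.90 °C.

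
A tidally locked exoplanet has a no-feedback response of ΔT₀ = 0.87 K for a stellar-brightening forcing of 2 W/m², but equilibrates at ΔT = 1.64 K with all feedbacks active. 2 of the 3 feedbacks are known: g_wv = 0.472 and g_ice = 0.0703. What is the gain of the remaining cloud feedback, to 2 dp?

-0.07

Amplification A = ΔT/ΔT₀ = 1.64/0.87 = 1.885.
Total gain g = 1 − 1/A = 1 − 1/1.885 = 0.4695.
Known gains sum to 0.472 + 0.0703 = 0.5423.
g_cld = 0.4695 − 0.5423 = -0.07.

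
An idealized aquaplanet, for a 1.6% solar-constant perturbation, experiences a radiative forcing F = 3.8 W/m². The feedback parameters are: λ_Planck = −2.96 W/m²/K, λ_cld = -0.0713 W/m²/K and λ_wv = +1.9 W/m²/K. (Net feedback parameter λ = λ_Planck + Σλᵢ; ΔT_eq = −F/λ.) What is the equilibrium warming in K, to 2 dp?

Net feedback parameter λ = (−2.96) + (-0.0713) + (+1.9) = -1.1313 W/m²/K.
ΔT = −F/λ = −3.8/(-1.1313) = 3.36 K.

3.36 K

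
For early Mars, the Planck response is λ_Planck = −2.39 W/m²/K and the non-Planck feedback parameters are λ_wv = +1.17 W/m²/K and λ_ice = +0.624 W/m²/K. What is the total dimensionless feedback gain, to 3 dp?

0.751

Convert to gains: g_wv = 1.17/2.39 = 0.4895; g_ice = 0.624/2.39 = 0.2611.
Total gain g = 0.7506.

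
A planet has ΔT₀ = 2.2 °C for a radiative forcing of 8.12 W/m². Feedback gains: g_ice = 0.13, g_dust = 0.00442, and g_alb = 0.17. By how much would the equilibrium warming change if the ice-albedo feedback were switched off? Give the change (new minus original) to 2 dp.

-0.50 °C

Original: g = 0.30442, ΔT = 2.2/(1−0.30442) = 3.1628 °C.
Without ice-albedo: g' = 0.17442, ΔT' = 2.2/(1−0.17442) = 2.6648 °C.
Change = 2.6648 − 3.1628 = -0.50 °C.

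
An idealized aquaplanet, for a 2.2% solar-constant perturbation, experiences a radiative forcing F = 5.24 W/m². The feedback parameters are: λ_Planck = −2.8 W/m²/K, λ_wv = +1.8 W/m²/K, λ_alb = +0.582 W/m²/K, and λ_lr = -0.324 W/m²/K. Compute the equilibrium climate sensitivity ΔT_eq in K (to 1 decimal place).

Net feedback parameter λ = (−2.8) + (+1.8) + (+0.582) + (-0.324) = -0.742 W/m²/K.
ΔT = −F/λ = −5.24/(-0.742) = 7.1 K.

7.1 K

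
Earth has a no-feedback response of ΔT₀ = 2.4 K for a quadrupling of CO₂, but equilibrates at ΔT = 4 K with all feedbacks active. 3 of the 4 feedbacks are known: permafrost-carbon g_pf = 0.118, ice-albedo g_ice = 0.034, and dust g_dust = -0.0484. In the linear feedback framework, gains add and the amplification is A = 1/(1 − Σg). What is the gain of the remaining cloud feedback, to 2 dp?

Amplification A = ΔT/ΔT₀ = 4/2.4 = 1.667.
Total gain g = 1 − 1/A = 1 − 1/1.667 = 0.4001.
Known gains sum to 0.118 + 0.034 − 0.0484 = 0.1036.
g_cld = 0.4001 − 0.1036 = 0.30.

0.30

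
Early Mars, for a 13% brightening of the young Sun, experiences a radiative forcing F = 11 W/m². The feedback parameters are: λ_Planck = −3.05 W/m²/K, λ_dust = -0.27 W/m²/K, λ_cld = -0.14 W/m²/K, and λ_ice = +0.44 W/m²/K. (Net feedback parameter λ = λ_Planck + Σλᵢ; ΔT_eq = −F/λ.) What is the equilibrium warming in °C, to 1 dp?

3.6 °C

Net feedback parameter λ = (−3.05) + (-0.27) + (-0.14) + (+0.44) = -3.02 W/m²/K.
ΔT = −F/λ = −11/(-3.02) = 3.6 °C.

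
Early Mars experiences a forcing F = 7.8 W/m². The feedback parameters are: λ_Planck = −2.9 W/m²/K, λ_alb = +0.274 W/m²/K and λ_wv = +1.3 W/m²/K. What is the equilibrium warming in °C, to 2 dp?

Net feedback parameter λ = (−2.9) + (+0.274) + (+1.3) = -1.326 W/m²/K.
ΔT = −F/λ = −7.8/(-1.326) = 5.88 °C.

5.88 °C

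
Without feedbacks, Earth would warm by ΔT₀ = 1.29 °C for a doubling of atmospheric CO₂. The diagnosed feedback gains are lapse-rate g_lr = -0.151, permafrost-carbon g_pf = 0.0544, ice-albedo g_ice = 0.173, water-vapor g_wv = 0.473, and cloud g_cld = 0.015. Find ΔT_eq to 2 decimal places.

2.96 °C

Total gain g = -0.151 + 0.0544 + 0.173 + 0.473 + 0.015 = 0.5644.
Amplification A = 1/(1 − 0.5644) = 2.296.
ΔT = 1.29 × 2.296 = 2.96 °C.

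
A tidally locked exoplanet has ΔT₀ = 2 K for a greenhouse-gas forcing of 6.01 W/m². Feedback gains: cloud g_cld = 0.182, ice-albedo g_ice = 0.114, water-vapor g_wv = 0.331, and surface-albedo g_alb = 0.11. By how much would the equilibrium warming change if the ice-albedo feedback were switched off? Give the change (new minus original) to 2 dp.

Original: g = 0.737, ΔT = 2/(1−0.737) = 7.6046 K.
Without ice-albedo: g' = 0.623, ΔT' = 2/(1−0.623) = 5.3050 K.
Change = 5.3050 − 7.6046 = -2.30 K.

-2.30 K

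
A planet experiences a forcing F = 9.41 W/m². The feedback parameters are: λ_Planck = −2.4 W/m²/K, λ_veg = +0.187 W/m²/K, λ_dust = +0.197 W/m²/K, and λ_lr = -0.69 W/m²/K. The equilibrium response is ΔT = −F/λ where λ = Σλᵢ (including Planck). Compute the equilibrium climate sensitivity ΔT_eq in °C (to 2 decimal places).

Net feedback parameter λ = (−2.4) + (+0.187) + (+0.197) + (-0.69) = -2.706 W/m²/K.
ΔT = −F/λ = −9.41/(-2.706) = 3.48 °C.

3.48 °C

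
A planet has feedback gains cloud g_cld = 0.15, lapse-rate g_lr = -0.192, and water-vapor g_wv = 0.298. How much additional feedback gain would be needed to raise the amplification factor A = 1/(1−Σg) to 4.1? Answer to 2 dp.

Current total gain = 0.256.
Target gain for A = 4.1: g* = 1 − 1/4.1 = 0.7561.
Additional gain needed = 0.7561 − 0.256 = 0.50.

0.50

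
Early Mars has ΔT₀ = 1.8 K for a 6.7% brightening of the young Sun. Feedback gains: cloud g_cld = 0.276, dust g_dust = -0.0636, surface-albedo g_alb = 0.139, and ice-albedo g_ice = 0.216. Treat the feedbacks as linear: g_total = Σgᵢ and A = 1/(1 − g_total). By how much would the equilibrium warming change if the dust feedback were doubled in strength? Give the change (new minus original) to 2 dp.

-0.53 K

Original: g = 0.5674, ΔT = 1.8/(1−0.5674) = 4.1609 K.
With doubled dust: g' = 0.5038, ΔT' = 1.8/(1−0.5038) = 3.6276 K.
Change = 3.6276 − 4.1609 = -0.53 K.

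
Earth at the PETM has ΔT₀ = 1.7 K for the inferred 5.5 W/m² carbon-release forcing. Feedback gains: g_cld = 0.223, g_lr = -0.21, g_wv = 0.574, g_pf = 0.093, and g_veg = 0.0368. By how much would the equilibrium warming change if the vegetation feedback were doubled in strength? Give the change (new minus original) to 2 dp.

Original: g = 0.7168, ΔT = 1.7/(1−0.7168) = 6.0028 K.
With doubled vegetation: g' = 0.7536, ΔT' = 1.7/(1−0.7536) = 6.8994 K.
Change = 6.8994 − 6.0028 = 0.90 K.

0.90 K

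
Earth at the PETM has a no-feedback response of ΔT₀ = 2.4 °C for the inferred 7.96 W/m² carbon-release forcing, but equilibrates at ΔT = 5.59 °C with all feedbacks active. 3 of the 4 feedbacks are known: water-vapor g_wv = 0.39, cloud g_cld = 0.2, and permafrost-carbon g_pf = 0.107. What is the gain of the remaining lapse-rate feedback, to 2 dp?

-0.13

Amplification A = ΔT/ΔT₀ = 5.59/2.4 = 2.329.
Total gain g = 1 − 1/A = 1 − 1/2.329 = 0.5706.
Known gains sum to 0.39 + 0.2 + 0.107 = 0.697.
g_lr = 0.5706 − 0.697 = -0.13.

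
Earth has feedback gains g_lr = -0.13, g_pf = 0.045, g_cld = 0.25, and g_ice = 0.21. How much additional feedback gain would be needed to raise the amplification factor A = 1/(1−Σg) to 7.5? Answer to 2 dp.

0.49

Current total gain = 0.375.
Target gain for A = 7.5: g* = 1 − 1/7.5 = 0.8667.
Additional gain needed = 0.8667 − 0.375 = 0.49.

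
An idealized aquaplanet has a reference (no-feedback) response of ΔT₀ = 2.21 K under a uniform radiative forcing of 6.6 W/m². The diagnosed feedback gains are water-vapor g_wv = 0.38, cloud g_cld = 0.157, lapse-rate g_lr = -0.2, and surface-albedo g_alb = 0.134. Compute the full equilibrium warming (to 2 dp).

4.18 K

Total gain g = 0.38 + 0.157 − 0.2 + 0.134 = 0.471.
Amplification A = 1/(1 − 0.471) = 1.89.
ΔT = 2.21 × 1.89 = 4.18 K.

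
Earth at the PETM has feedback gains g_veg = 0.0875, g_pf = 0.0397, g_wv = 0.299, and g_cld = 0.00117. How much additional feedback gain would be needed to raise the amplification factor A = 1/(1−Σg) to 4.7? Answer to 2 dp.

Current total gain = 0.42737.
Target gain for A = 4.7: g* = 1 − 1/4.7 = 0.7872.
Additional gain needed = 0.7872 − 0.42737 = 0.36.

0.36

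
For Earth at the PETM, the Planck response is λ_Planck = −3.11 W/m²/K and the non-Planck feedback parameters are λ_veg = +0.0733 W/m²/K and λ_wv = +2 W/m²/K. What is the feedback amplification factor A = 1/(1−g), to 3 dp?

3.000

Convert to gains: g_veg = 0.0733/3.11 = 0.02357; g_wv = 2/3.11 = 0.6431.
Total gain g = 0.66667.
A = 1/(1 − 0.66667) = 3.000.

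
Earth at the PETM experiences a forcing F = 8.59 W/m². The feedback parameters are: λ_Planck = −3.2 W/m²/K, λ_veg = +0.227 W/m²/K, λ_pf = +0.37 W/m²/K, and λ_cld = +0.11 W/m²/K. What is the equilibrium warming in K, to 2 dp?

3.45 K

Net feedback parameter λ = (−3.2) + (+0.227) + (+0.37) + (+0.11) = -2.493 W/m²/K.
ΔT = −F/λ = −8.59/(-2.493) = 3.45 K.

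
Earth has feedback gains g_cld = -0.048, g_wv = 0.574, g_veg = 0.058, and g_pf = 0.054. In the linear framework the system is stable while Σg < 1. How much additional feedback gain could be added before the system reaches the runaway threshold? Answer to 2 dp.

Current total gain = -0.048 + 0.574 + 0.058 + 0.054 = 0.638.
Margin to runaway = 1 − 0.638 = 0.36.

0.36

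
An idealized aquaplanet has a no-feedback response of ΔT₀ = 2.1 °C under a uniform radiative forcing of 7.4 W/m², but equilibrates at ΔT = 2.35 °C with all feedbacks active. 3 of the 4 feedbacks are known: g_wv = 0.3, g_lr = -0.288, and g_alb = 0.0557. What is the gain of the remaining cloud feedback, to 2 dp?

0.04

Amplification A = ΔT/ΔT₀ = 2.35/2.1 = 1.119.
Total gain g = 1 − 1/A = 1 − 1/1.119 = 0.1063.
Known gains sum to 0.3 − 0.288 + 0.0557 = 0.0677.
g_cld = 0.1063 − 0.0677 = 0.04.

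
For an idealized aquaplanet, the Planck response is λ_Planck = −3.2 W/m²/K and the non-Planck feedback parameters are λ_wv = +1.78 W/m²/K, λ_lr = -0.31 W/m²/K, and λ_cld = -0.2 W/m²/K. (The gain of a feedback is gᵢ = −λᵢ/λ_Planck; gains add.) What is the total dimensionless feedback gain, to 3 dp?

0.397

Convert to gains: g_wv = 1.78/3.2 = 0.5563; g_lr = -0.31/3.2 = -0.09687; g_cld = -0.2/3.2 = -0.0625.
Total gain g = 0.39693.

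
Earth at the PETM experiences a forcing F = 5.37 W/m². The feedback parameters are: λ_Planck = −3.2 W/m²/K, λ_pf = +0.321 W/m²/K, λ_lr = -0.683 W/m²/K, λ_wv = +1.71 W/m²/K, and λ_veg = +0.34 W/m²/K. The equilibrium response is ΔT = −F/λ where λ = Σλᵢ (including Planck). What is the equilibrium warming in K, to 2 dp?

Net feedback parameter λ = (−3.2) + (+0.321) + (-0.683) + (+1.71) + (+0.34) = -1.512 W/m²/K.
ΔT = −F/λ = −5.37/(-1.512) = 3.55 K.

3.55 K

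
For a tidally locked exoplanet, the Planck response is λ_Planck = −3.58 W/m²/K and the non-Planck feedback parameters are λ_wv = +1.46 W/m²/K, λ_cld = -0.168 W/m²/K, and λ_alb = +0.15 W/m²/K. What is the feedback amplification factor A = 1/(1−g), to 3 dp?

Convert to gains: g_wv = 1.46/3.58 = 0.4078; g_cld = -0.168/3.58 = -0.04693; g_alb = 0.15/3.58 = 0.0419.
Total gain g = 0.40277.
A = 1/(1 − 0.40277) = 1.674.

1.674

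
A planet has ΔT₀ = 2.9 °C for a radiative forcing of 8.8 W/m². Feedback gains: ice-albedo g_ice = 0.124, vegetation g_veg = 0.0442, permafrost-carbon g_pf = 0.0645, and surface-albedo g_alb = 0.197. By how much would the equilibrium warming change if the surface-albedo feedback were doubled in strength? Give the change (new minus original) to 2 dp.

2.68 °C

Original: g = 0.4297, ΔT = 2.9/(1−0.4297) = 5.0850 °C.
With doubled surface-albedo: g' = 0.6267, ΔT' = 2.9/(1−0.6267) = 7.7686 °C.
Change = 7.7686 − 5.0850 = 2.68 °C.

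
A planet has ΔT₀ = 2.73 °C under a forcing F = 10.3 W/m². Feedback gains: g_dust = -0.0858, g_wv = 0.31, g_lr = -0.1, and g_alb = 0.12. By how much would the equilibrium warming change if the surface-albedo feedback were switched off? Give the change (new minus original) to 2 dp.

Original: g = 0.2442, ΔT = 2.73/(1−0.2442) = 3.6121 °C.
Without surface-albedo: g' = 0.1242, ΔT' = 2.73/(1−0.1242) = 3.1172 °C.
Change = 3.1172 − 3.6121 = -0.49 °C.

-0.49 °C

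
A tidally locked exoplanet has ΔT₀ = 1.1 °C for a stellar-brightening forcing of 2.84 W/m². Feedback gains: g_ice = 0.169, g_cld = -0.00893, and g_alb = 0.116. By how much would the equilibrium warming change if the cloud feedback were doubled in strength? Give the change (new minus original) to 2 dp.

Original: g = 0.27607, ΔT = 1.1/(1−0.27607) = 1.5195 °C.
With doubled cloud: g' = 0.26714, ΔT' = 1.1/(1−0.26714) = 1.5010 °C.
Change = 1.5010 − 1.5195 = -0.02 °C.

-0.02 °C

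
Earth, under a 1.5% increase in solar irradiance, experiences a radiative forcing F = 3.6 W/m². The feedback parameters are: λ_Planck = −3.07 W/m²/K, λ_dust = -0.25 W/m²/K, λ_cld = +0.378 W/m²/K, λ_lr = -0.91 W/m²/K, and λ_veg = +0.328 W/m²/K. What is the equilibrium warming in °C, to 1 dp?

Net feedback parameter λ = (−3.07) + (-0.25) + (+0.378) + (-0.91) + (+0.328) = -3.524 W/m²/K.
ΔT = −F/λ = −3.6/(-3.524) = 1.0 °C.

1.0 °C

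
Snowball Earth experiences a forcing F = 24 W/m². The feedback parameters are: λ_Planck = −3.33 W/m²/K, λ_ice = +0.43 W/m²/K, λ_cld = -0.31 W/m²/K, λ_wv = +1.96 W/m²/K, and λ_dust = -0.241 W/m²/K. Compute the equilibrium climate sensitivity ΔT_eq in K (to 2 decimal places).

Net feedback parameter λ = (−3.33) + (+0.43) + (-0.31) + (+1.96) + (-0.241) = -1.491 W/m²/K.
ΔT = −F/λ = −24/(-1.491) = 16.10 K.

16.10 K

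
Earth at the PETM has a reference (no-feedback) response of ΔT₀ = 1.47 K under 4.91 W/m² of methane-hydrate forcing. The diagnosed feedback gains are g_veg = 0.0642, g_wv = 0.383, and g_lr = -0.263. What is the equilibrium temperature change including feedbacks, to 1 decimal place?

1.8 K

Total gain g = 0.0642 + 0.383 − 0.263 = 0.1842.
Amplification A = 1/(1 − 0.1842) = 1.226.
ΔT = 1.47 × 1.226 = 1.8 K.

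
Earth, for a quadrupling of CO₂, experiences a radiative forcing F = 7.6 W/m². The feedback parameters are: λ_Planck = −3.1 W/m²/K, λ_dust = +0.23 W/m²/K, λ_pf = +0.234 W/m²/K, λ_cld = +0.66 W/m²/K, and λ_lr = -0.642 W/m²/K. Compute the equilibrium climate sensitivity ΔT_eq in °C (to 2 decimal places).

2.90 °C

Net feedback parameter λ = (−3.1) + (+0.23) + (+0.234) + (+0.66) + (-0.642) = -2.618 W/m²/K.
ΔT = −F/λ = −7.6/(-2.618) = 2.90 °C.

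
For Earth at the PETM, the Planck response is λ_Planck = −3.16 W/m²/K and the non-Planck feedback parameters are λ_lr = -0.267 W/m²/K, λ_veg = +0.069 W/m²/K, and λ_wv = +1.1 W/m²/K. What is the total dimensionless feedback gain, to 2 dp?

0.29

Convert to gains: g_lr = -0.267/3.16 = -0.08449; g_veg = 0.069/3.16 = 0.02184; g_wv = 1.1/3.16 = 0.3481.
Total gain g = 0.28545.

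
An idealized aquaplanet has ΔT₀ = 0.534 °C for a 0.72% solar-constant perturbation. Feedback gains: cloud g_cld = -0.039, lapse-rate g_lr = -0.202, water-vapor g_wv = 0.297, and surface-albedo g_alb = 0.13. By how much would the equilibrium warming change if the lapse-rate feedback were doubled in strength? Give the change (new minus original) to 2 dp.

Original: g = 0.186, ΔT = 0.534/(1−0.186) = 0.6560 °C.
With doubled lapse-rate: g' = -0.016, ΔT' = 0.534/(1+0.016) = 0.5256 °C.
Change = 0.5256 − 0.6560 = -0.13 °C.

-0.13 °C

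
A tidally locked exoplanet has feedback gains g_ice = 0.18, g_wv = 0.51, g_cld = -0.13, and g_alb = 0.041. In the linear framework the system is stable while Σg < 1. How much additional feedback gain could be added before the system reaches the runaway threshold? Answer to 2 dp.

Current total gain = 0.18 + 0.51 − 0.13 + 0.041 = 0.601.
Margin to runaway = 1 − 0.601 = 0.40.

0.40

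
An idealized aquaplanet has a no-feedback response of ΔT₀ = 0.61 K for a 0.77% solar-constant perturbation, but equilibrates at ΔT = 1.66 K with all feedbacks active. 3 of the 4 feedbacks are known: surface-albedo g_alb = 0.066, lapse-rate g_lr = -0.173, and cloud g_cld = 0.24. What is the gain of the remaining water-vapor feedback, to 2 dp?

Amplification A = ΔT/ΔT₀ = 1.66/0.61 = 2.721.
Total gain g = 1 − 1/A = 1 − 1/2.721 = 0.6325.
Known gains sum to 0.066 − 0.173 + 0.24 = 0.133.
g_wv = 0.6325 − 0.133 = 0.50.

0.50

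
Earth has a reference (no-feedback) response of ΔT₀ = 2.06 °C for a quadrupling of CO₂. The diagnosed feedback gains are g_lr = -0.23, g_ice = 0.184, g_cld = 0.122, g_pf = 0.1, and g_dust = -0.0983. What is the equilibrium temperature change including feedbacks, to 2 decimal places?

Total gain g = -0.23 + 0.184 + 0.122 + 0.1 − 0.0983 = 0.0777.
Amplification A = 1/(1 − 0.0777) = 1.084.
ΔT = 2.06 × 1.084 = 2.23 °C.

2.23 °C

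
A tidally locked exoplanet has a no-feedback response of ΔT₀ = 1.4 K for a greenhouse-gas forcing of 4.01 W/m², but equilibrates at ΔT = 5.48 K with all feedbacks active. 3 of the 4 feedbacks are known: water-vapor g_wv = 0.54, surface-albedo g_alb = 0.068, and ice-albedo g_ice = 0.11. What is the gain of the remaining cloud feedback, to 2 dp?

0.03

Amplification A = ΔT/ΔT₀ = 5.48/1.4 = 3.914.
Total gain g = 1 − 1/A = 1 − 1/3.914 = 0.7445.
Known gains sum to 0.54 + 0.068 + 0.11 = 0.718.
g_cld = 0.7445 − 0.718 = 0.03.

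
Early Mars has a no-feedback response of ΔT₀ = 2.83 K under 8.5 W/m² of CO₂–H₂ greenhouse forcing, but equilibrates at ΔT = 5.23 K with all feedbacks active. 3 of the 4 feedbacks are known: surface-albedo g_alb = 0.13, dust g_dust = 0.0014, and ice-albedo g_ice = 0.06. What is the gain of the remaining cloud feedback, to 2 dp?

0.27

Amplification A = ΔT/ΔT₀ = 5.23/2.83 = 1.848.
Total gain g = 1 − 1/A = 1 − 1/1.848 = 0.4589.
Known gains sum to 0.13 + 0.0014 + 0.06 = 0.1914.
g_cld = 0.4589 − 0.1914 = 0.27.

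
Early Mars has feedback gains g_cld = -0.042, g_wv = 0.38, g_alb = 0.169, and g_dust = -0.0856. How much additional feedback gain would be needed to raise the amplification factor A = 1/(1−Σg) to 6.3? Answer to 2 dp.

Current total gain = 0.4214.
Target gain for A = 6.3: g* = 1 − 1/6.3 = 0.8413.
Additional gain needed = 0.8413 − 0.4214 = 0.42.

0.42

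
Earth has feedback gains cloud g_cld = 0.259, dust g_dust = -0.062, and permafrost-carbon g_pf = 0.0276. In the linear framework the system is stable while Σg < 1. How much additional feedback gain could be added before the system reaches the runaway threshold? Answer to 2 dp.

0.78

Current total gain = 0.259 − 0.062 + 0.0276 = 0.2246.
Margin to runaway = 1 − 0.2246 = 0.78.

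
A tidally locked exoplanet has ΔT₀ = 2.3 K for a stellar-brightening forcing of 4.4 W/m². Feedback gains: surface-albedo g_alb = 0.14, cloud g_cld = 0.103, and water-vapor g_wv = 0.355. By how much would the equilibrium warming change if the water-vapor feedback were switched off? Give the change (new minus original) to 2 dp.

Original: g = 0.598, ΔT = 2.3/(1−0.598) = 5.7214 K.
Without water-vapor: g' = 0.243, ΔT' = 2.3/(1−0.243) = 3.0383 K.
Change = 3.0383 − 5.7214 = -2.68 K.

-2.68 K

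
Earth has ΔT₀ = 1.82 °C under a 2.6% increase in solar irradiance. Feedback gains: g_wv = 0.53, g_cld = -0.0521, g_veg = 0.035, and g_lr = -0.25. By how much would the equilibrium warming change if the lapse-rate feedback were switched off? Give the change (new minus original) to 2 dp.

Original: g = 0.2629, ΔT = 1.82/(1−0.2629) = 2.4691 °C.
Without lapse-rate: g' = 0.5129, ΔT' = 1.82/(1−0.5129) = 3.7364 °C.
Change = 3.7364 − 2.4691 = 1.27 °C.

1.27 °C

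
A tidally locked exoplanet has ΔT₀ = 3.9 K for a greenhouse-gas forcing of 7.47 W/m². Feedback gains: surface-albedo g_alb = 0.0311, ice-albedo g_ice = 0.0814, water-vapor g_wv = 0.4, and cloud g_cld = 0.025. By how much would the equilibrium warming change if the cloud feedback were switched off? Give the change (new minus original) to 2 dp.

Original: g = 0.5375, ΔT = 3.9/(1−0.5375) = 8.4324 K.
Without cloud: g' = 0.5125, ΔT' = 3.9/(1−0.5125) = 8.0000 K.
Change = 8.0000 − 8.4324 = -0.43 K.

-0.43 K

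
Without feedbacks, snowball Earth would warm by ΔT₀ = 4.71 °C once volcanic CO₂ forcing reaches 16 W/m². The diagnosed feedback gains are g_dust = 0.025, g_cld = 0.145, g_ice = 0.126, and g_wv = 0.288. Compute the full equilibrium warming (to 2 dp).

Total gain g = 0.025 + 0.145 + 0.126 + 0.288 = 0.584.
Amplification A = 1/(1 − 0.584) = 2.404.
ΔT = 4.71 × 2.404 = 11.32 °C.

11.32 °C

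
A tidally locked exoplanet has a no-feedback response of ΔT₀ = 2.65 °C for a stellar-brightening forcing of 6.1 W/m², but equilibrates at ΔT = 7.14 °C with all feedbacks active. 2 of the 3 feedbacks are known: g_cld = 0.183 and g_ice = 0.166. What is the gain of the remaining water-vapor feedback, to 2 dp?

Amplification A = ΔT/ΔT₀ = 7.14/2.65 = 2.694.
Total gain g = 1 − 1/A = 1 − 1/2.694 = 0.6288.
Known gains sum to 0.183 + 0.166 = 0.349.
g_wv = 0.6288 − 0.349 = 0.28.

0.28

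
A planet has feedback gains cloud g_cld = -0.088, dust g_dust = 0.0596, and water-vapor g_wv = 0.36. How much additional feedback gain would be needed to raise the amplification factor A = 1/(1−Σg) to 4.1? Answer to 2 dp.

0.42

Current total gain = 0.3316.
Target gain for A = 4.1: g* = 1 − 1/4.1 = 0.7561.
Additional gain needed = 0.7561 − 0.3316 = 0.42.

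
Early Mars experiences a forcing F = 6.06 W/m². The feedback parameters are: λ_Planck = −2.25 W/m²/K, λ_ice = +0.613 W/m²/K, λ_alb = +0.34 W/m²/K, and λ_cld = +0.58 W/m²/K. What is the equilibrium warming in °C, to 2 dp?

8.45 °C

Net feedback parameter λ = (−2.25) + (+0.613) + (+0.34) + (+0.58) = -0.717 W/m²/K.
ΔT = −F/λ = −6.06/(-0.717) = 8.45 °C.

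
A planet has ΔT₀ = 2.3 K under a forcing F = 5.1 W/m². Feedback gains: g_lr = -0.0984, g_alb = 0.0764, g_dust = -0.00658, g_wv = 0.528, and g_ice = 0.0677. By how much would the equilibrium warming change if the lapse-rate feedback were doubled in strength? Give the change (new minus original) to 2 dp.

Original: g = 0.56712, ΔT = 2.3/(1−0.56712) = 5.3133 K.
With doubled lapse-rate: g' = 0.46872, ΔT' = 2.3/(1−0.46872) = 4.3292 K.
Change = 4.3292 − 5.3133 = -0.98 K.

-0.98 K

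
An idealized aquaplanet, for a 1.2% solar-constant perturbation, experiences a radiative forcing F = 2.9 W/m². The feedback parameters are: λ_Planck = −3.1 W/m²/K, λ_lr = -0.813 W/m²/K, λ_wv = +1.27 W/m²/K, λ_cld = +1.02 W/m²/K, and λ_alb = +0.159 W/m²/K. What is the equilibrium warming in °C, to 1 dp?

Net feedback parameter λ = (−3.1) + (-0.813) + (+1.27) + (+1.02) + (+0.159) = -1.464 W/m²/K.
ΔT = −F/λ = −2.9/(-1.464) = 2.0 °C.

2.0 °C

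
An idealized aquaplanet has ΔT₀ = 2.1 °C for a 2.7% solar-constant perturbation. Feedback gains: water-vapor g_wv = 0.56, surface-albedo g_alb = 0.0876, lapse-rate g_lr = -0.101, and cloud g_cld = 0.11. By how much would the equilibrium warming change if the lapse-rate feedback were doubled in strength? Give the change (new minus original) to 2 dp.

Original: g = 0.6566, ΔT = 2.1/(1−0.6566) = 6.1153 °C.
With doubled lapse-rate: g' = 0.5556, ΔT' = 2.1/(1−0.5556) = 4.7255 °C.
Change = 4.7255 − 6.1153 = -1.39 °C.

-1.39 °C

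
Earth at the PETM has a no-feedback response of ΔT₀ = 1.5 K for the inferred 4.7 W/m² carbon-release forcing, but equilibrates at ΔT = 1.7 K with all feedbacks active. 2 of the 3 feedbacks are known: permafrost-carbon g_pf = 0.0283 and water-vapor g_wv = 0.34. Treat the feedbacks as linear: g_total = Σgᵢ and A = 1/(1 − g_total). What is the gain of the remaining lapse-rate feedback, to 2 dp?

Amplification A = ΔT/ΔT₀ = 1.7/1.5 = 1.133.
Total gain g = 1 − 1/A = 1 − 1/1.133 = 0.1174.
Known gains sum to 0.0283 + 0.34 = 0.3683.
g_lr = 0.1174 − 0.3683 = -0.25.

-0.25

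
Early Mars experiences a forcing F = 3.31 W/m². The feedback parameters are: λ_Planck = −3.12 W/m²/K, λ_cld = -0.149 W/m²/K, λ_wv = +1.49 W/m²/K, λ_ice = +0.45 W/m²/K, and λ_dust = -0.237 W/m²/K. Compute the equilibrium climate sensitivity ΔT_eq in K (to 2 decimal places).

Net feedback parameter λ = (−3.12) + (-0.149) + (+1.49) + (+0.45) + (-0.237) = -1.566 W/m²/K.
ΔT = −F/λ = −3.31/(-1.566) = 2.11 K.

2.11 K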